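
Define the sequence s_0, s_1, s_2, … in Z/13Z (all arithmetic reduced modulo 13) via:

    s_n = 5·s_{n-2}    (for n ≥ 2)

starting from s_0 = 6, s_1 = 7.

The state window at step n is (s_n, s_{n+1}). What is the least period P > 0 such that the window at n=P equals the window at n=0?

8

n=0: window = (6, 7)
n=1: window = (7, 4)
n=2: window = (4, 9)
n=3: window = (9, 7)
n=4: window = (7, 6)
n=5: window = (6, 9)
n=6: window = (9, 4)
n=7: window = (4, 6)
n=8: window = (6, 7)
window at n=8 equals window at n=0 → period = 8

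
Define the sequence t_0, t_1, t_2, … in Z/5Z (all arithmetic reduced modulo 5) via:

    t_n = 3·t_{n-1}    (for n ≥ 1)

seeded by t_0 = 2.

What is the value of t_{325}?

1

t_1 = 3·2 = 1
t_2 = 3·1 = 3
t_3 = 3·3 = 4
t_4 = 3·4 = 2
(t_4) = (2) = (t_0), so the sequence has period 4.
325 ≡ 1 (mod 4), hence t_325 = t_1 = 1.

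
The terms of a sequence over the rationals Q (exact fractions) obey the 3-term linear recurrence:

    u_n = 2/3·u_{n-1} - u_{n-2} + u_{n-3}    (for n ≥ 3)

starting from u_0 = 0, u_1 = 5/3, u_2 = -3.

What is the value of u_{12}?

u_3 = 2/3·-3 + -1·5/3 + 1·0 = -11/3
u_4 = 2/3·-11/3 + -1·-3 + 1·5/3 = 20/9
u_5 = 2/3·20/9 + -1·-11/3 + 1·-3 = 58/27
u_6 = 2/3·58/27 + -1·20/9 + 1·-11/3 = -361/81
u_7 = 2/3·-361/81 + -1·58/27 + 1·20/9 = -704/243
u_8 = 2/3·-704/243 + -1·-361/81 + 1·58/27 = 3407/729
u_9 = 2/3·3407/729 + -1·-704/243 + 1·-361/81 = 3403/2187
u_10 = 2/3·3403/2187 + -1·3407/729 + 1·-704/243 = -42865/6561
u_11 = 2/3·-42865/6561 + -1·3403/2187 + 1·3407/729 = -24368/19683
u_12 = 2/3·-24368/19683 + -1·-42865/6561 + 1·3403/2187 = 428930/59049

428930/59049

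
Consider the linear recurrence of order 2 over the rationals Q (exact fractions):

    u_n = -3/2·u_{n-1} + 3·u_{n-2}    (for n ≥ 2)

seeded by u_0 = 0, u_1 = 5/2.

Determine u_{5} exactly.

u_2 = -3/2·5/2 + 3·0 = -15/4
u_3 = -3/2·-15/4 + 3·5/2 = 105/8
u_4 = -3/2·105/8 + 3·-15/4 = -495/16
u_5 = -3/2·-495/16 + 3·105/8 = 2745/32

2745/32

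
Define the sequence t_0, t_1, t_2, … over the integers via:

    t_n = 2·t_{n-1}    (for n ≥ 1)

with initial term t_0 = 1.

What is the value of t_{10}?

1024

t_1 = 2·1 = 2
t_2 = 2·2 = 4
t_3 = 2·4 = 8
t_4 = 2·8 = 16
t_5 = 2·16 = 32
t_6 = 2·32 = 64
t_7 = 2·64 = 128
t_8 = 2·128 = 256
t_9 = 2·256 = 512
t_10 = 2·512 = 1024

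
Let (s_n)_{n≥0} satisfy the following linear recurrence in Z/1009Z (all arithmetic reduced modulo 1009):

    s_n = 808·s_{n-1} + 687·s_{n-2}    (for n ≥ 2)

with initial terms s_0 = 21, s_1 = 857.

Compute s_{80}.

814

s_2 = 808·857 + 687·21 = 583
s_3 = 808·583 + 687·857 = 373
s_4 = 808·373 + 687·583 = 650
s_5 = 808·650 + 687·373 = 485
s_6 = 808·485 + 687·650 = 960
s_7 = 808·960 + 687·485 = 993
s_8 = 808·993 + 687·960 = 832
s_9 = 808·832 + 687·993 = 369
s_10 = 808·369 + 687·832 = 987
s_11 = 808·987 + 687·369 = 630
s_12 = 808·630 + 687·987 = 525
s_13 = 808·525 + 687·630 = 369
s_14 = 808·369 + 687·525 = 959
s_15 = 808·959 + 687·369 = 204
s_16 = 808·204 + 687·959 = 321
s_17 = 808·321 + 687·204 = 961
s_18 = 808·961 + 687·321 = 123
s_19 = 808·123 + 687·961 = 823
s_20 = 808·823 + 687·123 = 807
s_21 = 808·807 + 687·823 = 603
s_22 = 808·603 + 687·807 = 345
s_23 = 808·345 + 687·603 = 847
s_24 = 808·847 + 687·345 = 174
s_25 = 808·174 + 687·847 = 37
s_26 = 808·37 + 687·174 = 102
s_27 = 808·102 + 687·37 = 881
s_28 = 808·881 + 687·102 = 956
s_29 = 808·956 + 687·881 = 410
s_30 = 808·410 + 687·956 = 241
s_31 = 808·241 + 687·410 = 150
s_32 = 808·150 + 687·241 = 211
s_33 = 808·211 + 687·150 = 99
s_34 = 808·99 + 687·211 = 951
s_35 = 808·951 + 687·99 = 969
s_36 = 808·969 + 687·951 = 482
s_37 = 808·482 + 687·969 = 754
s_38 = 808·754 + 687·482 = 987
s_39 = 808·987 + 687·754 = 767
s_40 = 808·767 + 687·987 = 231
s_41 = 808·231 + 687·767 = 214
s_42 = 808·214 + 687·231 = 657
s_43 = 808·657 + 687·214 = 835
s_44 = 808·835 + 687·657 = 1004
s_45 = 808·1004 + 687·835 = 529
s_46 = 808·529 + 687·1004 = 217
s_47 = 808·217 + 687·529 = 962
s_48 = 808·962 + 687·217 = 113
s_49 = 808·113 + 687·962 = 493
s_50 = 808·493 + 687·113 = 736
s_51 = 808·736 + 687·493 = 54
s_52 = 808·54 + 687·736 = 368
s_53 = 808·368 + 687·54 = 463
s_54 = 808·463 + 687·368 = 331
s_55 = 808·331 + 687·463 = 309
s_56 = 808·309 + 687·331 = 821
s_57 = 808·821 + 687·309 = 848
s_58 = 808·848 + 687·821 = 69
s_59 = 808·69 + 687·848 = 640
s_60 = 808·640 + 687·69 = 492
s_61 = 808·492 + 687·640 = 755
s_62 = 808·755 + 687·492 = 593
s_63 = 808·593 + 687·755 = 937
s_64 = 808·937 + 687·593 = 101
s_65 = 808·101 + 687·937 = 865
s_66 = 808·865 + 687·101 = 458
s_67 = 808·458 + 687·865 = 724
s_68 = 808·724 + 687·458 = 619
s_69 = 808·619 + 687·724 = 648
s_70 = 808·648 + 687·619 = 377
s_71 = 808·377 + 687·648 = 105
s_72 = 808·105 + 687·377 = 779
s_73 = 808·779 + 687·105 = 312
s_74 = 808·312 + 687·779 = 249
s_75 = 808·249 + 687·312 = 837
s_76 = 808·837 + 687·249 = 808
s_77 = 808·808 + 687·837 = 939
s_78 = 808·939 + 687·808 = 90
s_79 = 808·90 + 687·939 = 414
s_80 = 808·414 + 687·90 = 814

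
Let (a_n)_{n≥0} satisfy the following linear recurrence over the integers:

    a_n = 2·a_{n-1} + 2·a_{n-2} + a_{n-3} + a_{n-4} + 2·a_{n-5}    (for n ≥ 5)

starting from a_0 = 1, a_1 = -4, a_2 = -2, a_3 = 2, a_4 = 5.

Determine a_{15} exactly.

a_5 = 2·5 + 2·2 + 1·-2 + 1·-4 + 2·1 = 10
a_6 = 2·10 + 2·5 + 1·2 + 1·-2 + 2·-4 = 22
a_7 = 2·22 + 2·10 + 1·5 + 1·2 + 2·-2 = 67
a_8 = 2·67 + 2·22 + 1·10 + 1·5 + 2·2 = 197
a_9 = 2·197 + 2·67 + 1·22 + 1·10 + 2·5 = 570
a_10 = 2·570 + 2·197 + 1·67 + 1·22 + 2·10 = 1643
a_11 = 2·1643 + 2·570 + 1·197 + 1·67 + 2·22 = 4734
a_12 = 2·4734 + 2·1643 + 1·570 + 1·197 + 2·67 = 13655
a_13 = 2·13655 + 2·4734 + 1·1643 + 1·570 + 2·197 = 39385
a_14 = 2·39385 + 2·13655 + 1·4734 + 1·1643 + 2·570 = 113597
a_15 = 2·113597 + 2·39385 + 1·13655 + 1·4734 + 2·1643 = 327639

327639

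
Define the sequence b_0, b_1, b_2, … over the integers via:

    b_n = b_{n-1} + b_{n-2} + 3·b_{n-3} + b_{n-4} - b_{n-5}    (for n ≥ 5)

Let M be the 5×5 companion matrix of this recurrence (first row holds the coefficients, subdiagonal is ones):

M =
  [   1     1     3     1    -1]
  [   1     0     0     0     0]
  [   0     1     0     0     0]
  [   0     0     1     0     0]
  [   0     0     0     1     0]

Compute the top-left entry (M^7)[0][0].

119

(M^7)[0][0] is the top entry after applying M 7 times to the unit state (1, 0, 0, 0, 0). Equivalently it is h_{11} for the auxiliary sequence (h_n) obeying the same recurrence with h_4 = 1 and h_i = 0 for 0 ≤ i < 4:
h_5 = 1·1 + 1·0 + 3·0 + 1·0 + -1·0 = 1
h_6 = 1·1 + 1·1 + 3·0 + 1·0 + -1·0 = 2
h_7 = 1·2 + 1·1 + 3·1 + 1·0 + -1·0 = 6
h_8 = 1·6 + 1·2 + 3·1 + 1·1 + -1·0 = 12
h_9 = 1·12 + 1·6 + 3·2 + 1·1 + -1·1 = 24
h_10 = 1·24 + 1·12 + 3·6 + 1·2 + -1·1 = 55
h_11 = 1·55 + 1·24 + 3·12 + 1·6 + -1·2 = 119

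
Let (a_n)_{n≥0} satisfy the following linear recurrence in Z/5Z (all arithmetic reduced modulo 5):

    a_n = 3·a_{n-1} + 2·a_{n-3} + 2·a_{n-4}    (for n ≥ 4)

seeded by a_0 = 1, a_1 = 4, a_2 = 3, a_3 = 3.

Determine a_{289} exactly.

a_4 = 3·3 + 0·3 + 2·4 + 2·1 = 4
a_5 = 3·4 + 0·3 + 2·3 + 2·4 = 1
a_6 = 3·1 + 0·4 + 2·3 + 2·3 = 0
a_7 = 3·0 + 0·1 + 2·4 + 2·3 = 4
a_8 = 3·4 + 0·0 + 2·1 + 2·4 = 2
a_9 = 3·2 + 0·4 + 2·0 + 2·1 = 3
Continuing the recurrence:
  a_10 = 2;  a_11 = 3;  a_12 = 4;  a_13 = 2;  a_14 = 1;  a_15 = 2
  a_16 = 3;  a_17 = 0;  a_18 = 1;  a_19 = 3;  a_20 = 0;  a_21 = 2
  a_22 = 4;  a_23 = 3;  a_24 = 3;  a_25 = 1;  a_26 = 2;  a_27 = 3
  a_28 = 2;  a_29 = 2;  a_30 = 1;  a_31 = 3;  a_32 = 2;  a_33 = 2
  a_34 = 4;  a_35 = 2;  a_36 = 4;  a_37 = 4;  a_38 = 4;  a_39 = 4
  a_40 = 3;  a_41 = 0;  a_42 = 1;  a_43 = 2;  a_44 = 2;  a_45 = 3
  a_46 = 0;  a_47 = 3;  a_48 = 4;  a_49 = 3;  a_50 = 0;  a_51 = 4
  a_52 = 1;  a_53 = 4;  a_54 = 0;  a_55 = 0;  a_56 = 0;  a_57 = 3
  a_58 = 4;  a_59 = 2;  a_60 = 2;  a_61 = 0;  a_62 = 2;  a_63 = 4
  a_64 = 1;  a_65 = 2;  a_66 = 3;  a_67 = 4;  a_68 = 3;  a_69 = 4
  a_70 = 1;  a_71 = 2;  a_72 = 0;  a_73 = 0;  a_74 = 1;  a_75 = 2
  a_76 = 1;  a_77 = 0;  a_78 = 1;  a_79 = 4;  a_80 = 4;  a_81 = 4
  a_82 = 2;  a_83 = 2;  a_84 = 2;  a_85 = 3;  a_86 = 2;  a_87 = 4
  a_88 = 2;  a_89 = 1;  a_90 = 0;  a_91 = 2;  a_92 = 2;  a_93 = 3
  a_94 = 3;  a_95 = 2;  a_96 = 1;  a_97 = 0;  a_98 = 0;  a_99 = 1
  a_100 = 0;  a_101 = 0;  a_102 = 2;  a_103 = 3;  a_104 = 4;  a_105 = 1
  a_106 = 3;  a_107 = 3;  a_108 = 4;  a_109 = 0;  a_110 = 2;  a_111 = 0
  a_112 = 3;  a_113 = 3;  a_114 = 3;  a_115 = 0;  a_116 = 2;  a_117 = 3
  a_118 = 0;  a_119 = 4;  a_120 = 2;  a_121 = 2;  a_122 = 4;  a_123 = 4
  a_124 = 0;  a_125 = 2;  a_126 = 2;  a_127 = 4;  a_128 = 1;  a_129 = 1
  a_130 = 0;  a_131 = 0;  a_132 = 4;  a_133 = 4;  a_134 = 2;  a_135 = 4
  a_136 = 3;  a_137 = 1;  a_138 = 0;  a_139 = 4;  a_140 = 0;  a_141 = 2
  a_142 = 4;  a_143 = 0;  a_144 = 4;  a_145 = 4;  a_146 = 0;  a_147 = 3
  a_148 = 0;  a_149 = 3;  a_150 = 0;  a_151 = 1;  a_152 = 4;  a_153 = 3
  a_154 = 1;  a_155 = 3;  a_156 = 3;  a_157 = 2;  a_158 = 4;  a_159 = 4
  a_160 = 2;  a_161 = 3;  a_162 = 0;  a_163 = 2;  a_164 = 1;  a_165 = 4
  a_166 = 1;  a_167 = 4;  a_168 = 2;  a_169 = 1;  a_170 = 3;  a_171 = 1
  a_172 = 4;  a_173 = 0;  a_174 = 3;  a_175 = 4;  a_176 = 0;  a_177 = 1
  a_178 = 2;  a_179 = 4;  a_180 = 4;  a_181 = 3;  a_182 = 1;  a_183 = 4
  a_184 = 1;  a_185 = 1;  a_186 = 3;  a_187 = 4;  a_188 = 1;  a_189 = 1
  a_190 = 2;  a_191 = 1;  a_192 = 2;  a_193 = 2;  a_194 = 2;  a_195 = 2
  a_196 = 4;  a_197 = 0;  a_198 = 3;  a_199 = 1;  a_200 = 1;  a_201 = 4
  a_202 = 0;  a_203 = 4;  a_204 = 2;  a_205 = 4;  a_206 = 0;  a_207 = 2
  a_208 = 3;  a_209 = 2;  a_210 = 0;  a_211 = 0;  a_212 = 0;  a_213 = 4
  a_214 = 2;  a_215 = 1;  a_216 = 1;  a_217 = 0;  a_218 = 1;  a_219 = 2
  a_220 = 3;  a_221 = 1;  a_222 = 4;  a_223 = 2;  a_224 = 4;  a_225 = 2
  a_226 = 3;  a_227 = 1;  a_228 = 0;  a_229 = 0;  a_230 = 3;  a_231 = 1
  a_232 = 3;  a_233 = 0;  a_234 = 3;  a_235 = 2;  a_236 = 2;  a_237 = 2
  a_238 = 1;  a_239 = 1;  a_240 = 1;  a_241 = 4;  a_242 = 1;  a_243 = 2
  a_244 = 1;  a_245 = 3;  a_246 = 0;  a_247 = 1;  a_248 = 1;  a_249 = 4
  a_250 = 4;  a_251 = 1;  a_252 = 3;  a_253 = 0;  a_254 = 0;  a_255 = 3
  a_256 = 0;  a_257 = 0;  a_258 = 1;  a_259 = 4;  a_260 = 2;  a_261 = 3
  a_262 = 4;  a_263 = 4;  a_264 = 2;  a_265 = 0;  a_266 = 1;  a_267 = 0
  a_268 = 4;  a_269 = 4;  a_270 = 4;  a_271 = 0;  a_272 = 1;  a_273 = 4
  a_274 = 0;  a_275 = 2;  a_276 = 1;  a_277 = 1;  a_278 = 2;  a_279 = 2
  a_280 = 0;  a_281 = 1;  a_282 = 1;  a_283 = 2;  a_284 = 3;  a_285 = 3
  a_286 = 0;  a_287 = 0
a_288 = 3·0 + 0·0 + 2·3 + 2·3 = 2
a_289 = 3·2 + 0·0 + 2·0 + 2·3 = 2

2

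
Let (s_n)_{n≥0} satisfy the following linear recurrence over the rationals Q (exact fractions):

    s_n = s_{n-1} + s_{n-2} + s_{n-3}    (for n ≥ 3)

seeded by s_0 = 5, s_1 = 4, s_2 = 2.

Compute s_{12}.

2213

s_3 = 1·2 + 1·4 + 1·5 = 11
s_4 = 1·11 + 1·2 + 1·4 = 17
s_5 = 1·17 + 1·11 + 1·2 = 30
s_6 = 1·30 + 1·17 + 1·11 = 58
s_7 = 1·58 + 1·30 + 1·17 = 105
s_8 = 1·105 + 1·58 + 1·30 = 193
s_9 = 1·193 + 1·105 + 1·58 = 356
s_10 = 1·356 + 1·193 + 1·105 = 654
s_11 = 1·654 + 1·356 + 1·193 = 1203
s_12 = 1·1203 + 1·654 + 1·356 = 2213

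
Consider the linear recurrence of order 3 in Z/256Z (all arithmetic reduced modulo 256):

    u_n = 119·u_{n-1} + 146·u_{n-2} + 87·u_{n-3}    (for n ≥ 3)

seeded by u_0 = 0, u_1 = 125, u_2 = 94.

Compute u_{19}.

159

u_3 = 119·94 + 146·125 + 87·0 = 252
u_4 = 119·252 + 146·94 + 87·125 = 59
u_5 = 119·59 + 146·252 + 87·94 = 23
u_6 = 119·23 + 146·59 + 87·252 = 251
u_7 = 119·251 + 146·23 + 87·59 = 216
u_8 = 119·216 + 146·251 + 87·23 = 95
u_9 = 119·95 + 146·216 + 87·251 = 166
u_10 = 119·166 + 146·95 + 87·216 = 192
u_11 = 119·192 + 146·166 + 87·95 = 53
u_12 = 119·53 + 146·192 + 87·166 = 141
u_13 = 119·141 + 146·53 + 87·192 = 5
u_14 = 119·5 + 146·141 + 87·53 = 192
u_15 = 119·192 + 146·5 + 87·141 = 5
u_16 = 119·5 + 146·192 + 87·5 = 134
u_17 = 119·134 + 146·5 + 87·192 = 100
u_18 = 119·100 + 146·134 + 87·5 = 155
u_19 = 119·155 + 146·100 + 87·134 = 159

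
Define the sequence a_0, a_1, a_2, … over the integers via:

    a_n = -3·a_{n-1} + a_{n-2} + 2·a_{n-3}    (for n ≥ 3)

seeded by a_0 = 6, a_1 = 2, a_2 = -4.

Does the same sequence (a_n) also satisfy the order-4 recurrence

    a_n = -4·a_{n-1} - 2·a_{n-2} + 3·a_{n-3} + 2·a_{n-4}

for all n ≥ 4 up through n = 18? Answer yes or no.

yes

Terms a_0..a_18: 6, 2, -4, 26, -78, 252, -782, 2442, -7604, 23690, -73790, 229852, -715966, 2230170, -6946772, 21638554, -67402094, 209951292, -653978862
n=4: candidate gives -78, actual a_4 = -78 ✓
n=5: candidate gives 252, actual a_5 = 252 ✓
n=6: candidate gives -782, actual a_6 = -782 ✓
n=7: candidate gives 2442, actual a_7 = 2442 ✓
n=8: candidate gives -7604, actual a_8 = -7604 ✓
n=9: candidate gives 23690, actual a_9 = 23690 ✓
n=10: candidate gives -73790, actual a_10 = -73790 ✓
n=11: candidate gives 229852, actual a_11 = 229852 ✓
n=12: candidate gives -715966, actual a_12 = -715966 ✓
n=13: candidate gives 2230170, actual a_13 = 2230170 ✓
n=14: candidate gives -6946772, actual a_14 = -6946772 ✓
n=15: candidate gives 21638554, actual a_15 = 21638554 ✓
n=16: candidate gives -67402094, actual a_16 = -67402094 ✓
n=17: candidate gives 209951292, actual a_17 = 209951292 ✓
n=18: candidate gives -653978862, actual a_18 = -653978862 ✓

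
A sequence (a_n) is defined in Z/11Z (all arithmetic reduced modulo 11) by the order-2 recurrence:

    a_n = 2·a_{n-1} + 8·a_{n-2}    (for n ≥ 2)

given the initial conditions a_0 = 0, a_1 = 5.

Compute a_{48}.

5

a_2 = 2·5 + 8·0 = 10
a_3 = 2·10 + 8·5 = 5
a_4 = 2·5 + 8·10 = 2
a_5 = 2·2 + 8·5 = 0
a_6 = 2·0 + 8·2 = 5
(a_5, a_6) = (0, 5) = (a_0, a_1), so the sequence has period 5.
48 ≡ 3 (mod 5), hence a_48 = a_3 = 5.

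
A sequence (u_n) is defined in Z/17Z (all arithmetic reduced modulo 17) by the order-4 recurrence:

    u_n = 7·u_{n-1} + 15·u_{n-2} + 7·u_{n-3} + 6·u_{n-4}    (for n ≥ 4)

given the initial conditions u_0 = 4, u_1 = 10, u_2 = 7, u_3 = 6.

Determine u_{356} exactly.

5

u_4 = 7·6 + 15·7 + 7·10 + 6·4 = 3
u_5 = 7·3 + 15·6 + 7·7 + 6·10 = 16
u_6 = 7·16 + 15·3 + 7·6 + 6·7 = 3
u_7 = 7·3 + 15·16 + 7·3 + 6·6 = 12
u_8 = 7·12 + 15·3 + 7·16 + 6·3 = 4
u_9 = 7·4 + 15·12 + 7·3 + 6·16 = 2
Continuing the recurrence:
  u_10 = 6;  u_11 = 2;  u_12 = 6;  u_13 = 7;  u_14 = 2;  u_15 = 3
  u_16 = 0;  u_17 = 16;  u_18 = 9;  u_19 = 15;  u_20 = 12;  u_21 = 9
  u_22 = 11;  u_23 = 12;  u_24 = 10;  u_25 = 7;  u_26 = 9;  u_27 = 4
  u_28 = 0;  u_29 = 12;  u_30 = 13;  u_31 = 6;  u_32 = 15;  u_33 = 1
  u_34 = 12;  u_35 = 2;  u_36 = 2;  u_37 = 15;  u_38 = 0;  u_39 = 13
  u_40 = 4;  u_41 = 7;  u_42 = 13;  u_43 = 13;  u_44 = 2;  u_45 = 2
  u_46 = 9;  u_47 = 15;  u_48 = 11;  u_49 = 3;  u_50 = 5;  u_51 = 9
  u_52 = 4;  u_53 = 12;  u_54 = 16;  u_55 = 0;  u_56 = 8;  u_57 = 2
  u_58 = 9;  u_59 = 13;  u_60 = 16;  u_61 = 8;  u_62 = 16;  u_63 = 14
  u_64 = 14;  u_65 = 9;  u_66 = 8;  u_67 = 16;  u_68 = 5;  u_69 = 11
  u_70 = 6;  u_71 = 15;  u_72 = 13;  u_73 = 16;  u_74 = 6;  u_75 = 4
  u_76 = 2;  u_77 = 8;  u_78 = 14;  u_79 = 1;  u_80 = 13;  u_81 = 14
  u_82 = 10;  u_83 = 3;  u_84 = 7;  u_85 = 10;  u_86 = 1;  u_87 = 3
  u_88 = 12;  u_89 = 9;  u_90 = 15;  u_91 = 2;  u_92 = 0;  u_93 = 2
  u_94 = 16;  u_95 = 1;  u_96 = 6;  u_97 = 11;  u_98 = 15;  u_99 = 12
  u_100 = 14;  u_101 = 7;  u_102 = 8;  u_103 = 8;  u_104 = 3;  u_105 = 1
  u_106 = 3;  u_107 = 3;  u_108 = 6;  u_109 = 12;  u_110 = 9;  u_111 = 14
  u_112 = 13;  u_113 = 11;  u_114 = 16;  u_115 = 10;  u_116 = 6;  u_117 = 13
  u_118 = 7;  u_119 = 6;  u_120 = 2;  u_121 = 10;  u_122 = 14;  u_123 = 9
  u_124 = 15;  u_125 = 7;  u_126 = 13;  u_127 = 15;  u_128 = 14;  u_129 = 14
  u_130 = 15;  u_131 = 10;  u_132 = 1;  u_133 = 6;  u_134 = 13;  u_135 = 10
  u_136 = 7;  u_137 = 3;  u_138 = 2;  u_139 = 15;  u_140 = 11;  u_141 = 11
  u_142 = 2;  u_143 = 6;  u_144 = 11;  u_145 = 9;  u_146 = 10;  u_147 = 12
  u_148 = 6;  u_149 = 6;  u_150 = 4;  u_151 = 11;  u_152 = 11;  u_153 = 0
  u_154 = 11;  u_155 = 16;  u_156 = 3;  u_157 = 15;  u_158 = 5;  u_159 = 3
  u_160 = 15;  u_161 = 3;  u_162 = 8;  u_163 = 3;  u_164 = 14;  u_165 = 13
  u_166 = 13;  u_167 = 11;  u_168 = 5;  u_169 = 12;  u_170 = 8;  u_171 = 14
  u_172 = 9;  u_173 = 10;  u_174 = 11;  u_175 = 0;  u_176 = 0;  u_177 = 1
  u_178 = 5;  u_179 = 16;  u_180 = 7;  u_181 = 7;  u_182 = 7;  u_183 = 10
  u_184 = 11;  u_185 = 12;  u_186 = 4;  u_187 = 5;  u_188 = 7;  u_189 = 3
  u_190 = 15;  u_191 = 8;  u_192 = 4;  u_193 = 16;  u_194 = 12;  u_195 = 9
  u_196 = 5;  u_197 = 10;  u_198 = 8;  u_199 = 6;  u_200 = 7;  u_201 = 0
  u_202 = 8;  u_203 = 5;  u_204 = 10;  u_205 = 14;  u_206 = 8;  u_207 = 9
  u_208 = 1;  u_209 = 10;  u_210 = 9;  u_211 = 2;  u_212 = 4;  u_213 = 11
  u_214 = 1;  u_215 = 8;  u_216 = 2;  u_217 = 3;  u_218 = 11;  u_219 = 14
  u_220 = 7;  u_221 = 14;  u_222 = 10;  u_223 = 5;  u_224 = 2;  u_225 = 5
  u_226 = 7;  u_227 = 15;  u_228 = 2;  u_229 = 12;  u_230 = 6;  u_231 = 3
  u_232 = 3;  u_233 = 10;  u_234 = 2;  u_235 = 16;  u_236 = 9;  u_237 = 3
  u_238 = 8;  u_239 = 5;  u_240 = 9;  u_241 = 8;  u_242 = 2;  u_243 = 6
  u_244 = 12;  u_245 = 15;  u_246 = 16;  u_247 = 15;  u_248 = 12;  u_249 = 1
  u_250 = 14;  u_251 = 15;  u_252 = 3;  u_253 = 10;  u_254 = 15;  u_255 = 9
  u_256 = 2;  u_257 = 8;  u_258 = 1;  u_259 = 8;  u_260 = 3;  u_261 = 9
  u_262 = 0;  u_263 = 0;  u_264 = 13;  u_265 = 9;  u_266 = 3;  u_267 = 9
  u_268 = 11;  u_269 = 15;  u_270 = 11;  u_271 = 8;  u_272 = 1;  u_273 = 5
  u_274 = 2;  u_275 = 8;  u_276 = 8;  u_277 = 16;  u_278 = 11;  u_279 = 13
  u_280 = 8;  u_281 = 16;  u_282 = 15;  u_283 = 3;  u_284 = 15;  u_285 = 11
  u_286 = 5;  u_287 = 0;  u_288 = 4;  u_289 = 10;  u_290 = 7;  u_291 = 6
  u_292 = 3;  u_293 = 16;  u_294 = 3;  u_295 = 12;  u_296 = 4;  u_297 = 2
  u_298 = 6;  u_299 = 2;  u_300 = 6;  u_301 = 7;  u_302 = 2;  u_303 = 3
  u_304 = 0;  u_305 = 16;  u_306 = 9;  u_307 = 15;  u_308 = 12;  u_309 = 9
  u_310 = 11;  u_311 = 12;  u_312 = 10;  u_313 = 7;  u_314 = 9;  u_315 = 4
  u_316 = 0;  u_317 = 12;  u_318 = 13;  u_319 = 6;  u_320 = 15;  u_321 = 1
  u_322 = 12;  u_323 = 2;  u_324 = 2;  u_325 = 15;  u_326 = 0;  u_327 = 13
  u_328 = 4;  u_329 = 7;  u_330 = 13;  u_331 = 13;  u_332 = 2;  u_333 = 2
  u_334 = 9;  u_335 = 15;  u_336 = 11;  u_337 = 3;  u_338 = 5;  u_339 = 9
  u_340 = 4;  u_341 = 12;  u_342 = 16;  u_343 = 0;  u_344 = 8;  u_345 = 2
  u_346 = 9;  u_347 = 13;  u_348 = 16;  u_349 = 8;  u_350 = 16;  u_351 = 14
  u_352 = 14;  u_353 = 9;  u_354 = 8
u_355 = 7·8 + 15·9 + 7·14 + 6·14 = 16
u_356 = 7·16 + 15·8 + 7·9 + 6·14 = 5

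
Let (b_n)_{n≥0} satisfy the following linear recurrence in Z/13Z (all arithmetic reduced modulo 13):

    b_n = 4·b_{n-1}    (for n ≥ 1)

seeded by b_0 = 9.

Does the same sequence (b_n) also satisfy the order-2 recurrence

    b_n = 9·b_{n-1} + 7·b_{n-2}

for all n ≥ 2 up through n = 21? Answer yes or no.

Terms b_0..b_21: 9, 10, 1, 4, 3, 12, 9, 10, 1, 4, 3, 12, 9, 10, 1, 4, 3, 12, 9, 10, 1, 4
n=2: candidate gives 10, actual b_2 = 1 ✗

no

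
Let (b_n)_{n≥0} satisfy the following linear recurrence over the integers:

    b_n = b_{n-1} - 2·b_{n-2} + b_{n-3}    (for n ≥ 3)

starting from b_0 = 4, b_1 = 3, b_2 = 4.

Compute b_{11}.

b_3 = 1·4 + -2·3 + 1·4 = 2
b_4 = 1·2 + -2·4 + 1·3 = -3
b_5 = 1·-3 + -2·2 + 1·4 = -3
b_6 = 1·-3 + -2·-3 + 1·2 = 5
b_7 = 1·5 + -2·-3 + 1·-3 = 8
b_8 = 1·8 + -2·5 + 1·-3 = -5
b_9 = 1·-5 + -2·8 + 1·5 = -16
b_10 = 1·-16 + -2·-5 + 1·8 = 2
b_11 = 1·2 + -2·-16 + 1·-5 = 29

29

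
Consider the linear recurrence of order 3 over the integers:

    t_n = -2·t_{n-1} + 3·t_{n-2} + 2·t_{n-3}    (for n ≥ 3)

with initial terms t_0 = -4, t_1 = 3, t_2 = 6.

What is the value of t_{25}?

t_3 = -2·6 + 3·3 + 2·-4 = -11
t_4 = -2·-11 + 3·6 + 2·3 = 46
t_5 = -2·46 + 3·-11 + 2·6 = -113
t_6 = -2·-113 + 3·46 + 2·-11 = 342
t_7 = -2·342 + 3·-113 + 2·46 = -931
t_8 = -2·-931 + 3·342 + 2·-113 = 2662
t_9 = -2·2662 + 3·-931 + 2·342 = -7433
t_10 = -2·-7433 + 3·2662 + 2·-931 = 20990
t_11 = -2·20990 + 3·-7433 + 2·2662 = -58955
t_12 = -2·-58955 + 3·20990 + 2·-7433 = 166014
t_13 = -2·166014 + 3·-58955 + 2·20990 = -466913
t_14 = -2·-466913 + 3·166014 + 2·-58955 = 1313958
t_15 = -2·1313958 + 3·-466913 + 2·166014 = -3696627
t_16 = -2·-3696627 + 3·1313958 + 2·-466913 = 10401302
t_17 = -2·10401302 + 3·-3696627 + 2·1313958 = -29264569
t_18 = -2·-29264569 + 3·10401302 + 2·-3696627 = 82339790
t_19 = -2·82339790 + 3·-29264569 + 2·10401302 = -231670683
t_20 = -2·-231670683 + 3·82339790 + 2·-29264569 = 651831598
t_21 = -2·651831598 + 3·-231670683 + 2·82339790 = -1833995665
t_22 = -2·-1833995665 + 3·651831598 + 2·-231670683 = 5160144758
t_23 = -2·5160144758 + 3·-1833995665 + 2·651831598 = -14518613315
t_24 = -2·-14518613315 + 3·5160144758 + 2·-1833995665 = 40849669574
t_25 = -2·40849669574 + 3·-14518613315 + 2·5160144758 = -114934889577

-114934889577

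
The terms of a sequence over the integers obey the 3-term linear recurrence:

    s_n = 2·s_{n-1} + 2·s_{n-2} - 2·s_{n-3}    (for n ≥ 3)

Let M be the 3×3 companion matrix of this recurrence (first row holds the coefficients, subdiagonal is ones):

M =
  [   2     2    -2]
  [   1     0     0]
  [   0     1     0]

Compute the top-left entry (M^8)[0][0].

(M^8)[0][0] is the top entry after applying M 8 times to the unit state (1, 0, 0). Equivalently it is h_{10} for the auxiliary sequence (h_n) obeying the same recurrence with h_2 = 1 and h_i = 0 for 0 ≤ i < 2:
h_3 = 2·1 + 2·0 + -2·0 = 2
h_4 = 2·2 + 2·1 + -2·0 = 6
h_5 = 2·6 + 2·2 + -2·1 = 14
h_6 = 2·14 + 2·6 + -2·2 = 36
h_7 = 2·36 + 2·14 + -2·6 = 88
h_8 = 2·88 + 2·36 + -2·14 = 220
h_9 = 2·220 + 2·88 + -2·36 = 544
h_10 = 2·544 + 2·220 + -2·88 = 1352

1352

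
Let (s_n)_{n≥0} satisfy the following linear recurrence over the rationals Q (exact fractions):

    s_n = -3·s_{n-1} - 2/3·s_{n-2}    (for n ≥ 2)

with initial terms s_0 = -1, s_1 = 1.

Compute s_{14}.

-972457423/2187

s_2 = -3·1 + -2/3·-1 = -7/3
s_3 = -3·-7/3 + -2/3·1 = 19/3
s_4 = -3·19/3 + -2/3·-7/3 = -157/9
s_5 = -3·-157/9 + -2/3·19/3 = 433/9
s_6 = -3·433/9 + -2/3·-157/9 = -3583/27
s_7 = -3·-3583/27 + -2/3·433/9 = 9883/27
s_8 = -3·9883/27 + -2/3·-3583/27 = -81781/81
s_9 = -3·-81781/81 + -2/3·9883/27 = 225577/81
s_10 = -3·225577/81 + -2/3·-81781/81 = -1866631/243
s_11 = -3·-1866631/243 + -2/3·225577/81 = 5148739/243
s_12 = -3·5148739/243 + -2/3·-1866631/243 = -42605389/729
s_13 = -3·-42605389/729 + -2/3·5148739/243 = 117518689/729
s_14 = -3·117518689/729 + -2/3·-42605389/729 = -972457423/2187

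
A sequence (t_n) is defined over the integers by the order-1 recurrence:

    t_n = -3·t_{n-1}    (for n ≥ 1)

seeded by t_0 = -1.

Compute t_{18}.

t_1 = -3·-1 = 3
t_2 = -3·3 = -9
t_3 = -3·-9 = 27
t_4 = -3·27 = -81
t_5 = -3·-81 = 243
t_6 = -3·243 = -729
t_7 = -3·-729 = 2187
t_8 = -3·2187 = -6561
t_9 = -3·-6561 = 19683
t_10 = -3·19683 = -59049
t_11 = -3·-59049 = 177147
t_12 = -3·177147 = -531441
t_13 = -3·-531441 = 1594323
t_14 = -3·1594323 = -4782969
t_15 = -3·-4782969 = 14348907
t_16 = -3·14348907 = -43046721
t_17 = -3·-43046721 = 129140163
t_18 = -3·129140163 = -387420489

-387420489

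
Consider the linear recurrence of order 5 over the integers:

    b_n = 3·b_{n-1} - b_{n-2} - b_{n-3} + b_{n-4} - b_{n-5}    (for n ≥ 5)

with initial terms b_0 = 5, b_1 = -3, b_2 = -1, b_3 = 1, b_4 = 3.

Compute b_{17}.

b_5 = 3·3 + -1·1 + -1·-1 + 1·-3 + -1·5 = 1
b_6 = 3·1 + -1·3 + -1·1 + 1·-1 + -1·-3 = 1
b_7 = 3·1 + -1·1 + -1·3 + 1·1 + -1·-1 = 1
b_8 = 3·1 + -1·1 + -1·1 + 1·3 + -1·1 = 3
b_9 = 3·3 + -1·1 + -1·1 + 1·1 + -1·3 = 5
b_10 = 3·5 + -1·3 + -1·1 + 1·1 + -1·1 = 11
b_11 = 3·11 + -1·5 + -1·3 + 1·1 + -1·1 = 25
b_12 = 3·25 + -1·11 + -1·5 + 1·3 + -1·1 = 61
b_13 = 3·61 + -1·25 + -1·11 + 1·5 + -1·3 = 149
b_14 = 3·149 + -1·61 + -1·25 + 1·11 + -1·5 = 367
b_15 = 3·367 + -1·149 + -1·61 + 1·25 + -1·11 = 905
b_16 = 3·905 + -1·367 + -1·149 + 1·61 + -1·25 = 2235
b_17 = 3·2235 + -1·905 + -1·367 + 1·149 + -1·61 = 5521

5521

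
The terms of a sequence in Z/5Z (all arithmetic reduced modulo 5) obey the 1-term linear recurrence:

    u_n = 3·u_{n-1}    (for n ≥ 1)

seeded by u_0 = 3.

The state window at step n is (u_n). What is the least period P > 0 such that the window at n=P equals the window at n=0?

n=0: window = (3)
n=1: window = (4)
n=2: window = (2)
n=3: window = (1)
n=4: window = (3)
window at n=4 equals window at n=0 → period = 4

4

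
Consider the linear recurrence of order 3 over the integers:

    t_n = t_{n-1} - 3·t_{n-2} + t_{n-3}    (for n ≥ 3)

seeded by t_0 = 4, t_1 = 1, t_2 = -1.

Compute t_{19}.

144

t_3 = 1·-1 + -3·1 + 1·4 = 0
t_4 = 1·0 + -3·-1 + 1·1 = 4
t_5 = 1·4 + -3·0 + 1·-1 = 3
t_6 = 1·3 + -3·4 + 1·0 = -9
t_7 = 1·-9 + -3·3 + 1·4 = -14
t_8 = 1·-14 + -3·-9 + 1·3 = 16
t_9 = 1·16 + -3·-14 + 1·-9 = 49
t_10 = 1·49 + -3·16 + 1·-14 = -13
t_11 = 1·-13 + -3·49 + 1·16 = -144
t_12 = 1·-144 + -3·-13 + 1·49 = -56
t_13 = 1·-56 + -3·-144 + 1·-13 = 363
t_14 = 1·363 + -3·-56 + 1·-144 = 387
t_15 = 1·387 + -3·363 + 1·-56 = -758
t_16 = 1·-758 + -3·387 + 1·363 = -1556
t_17 = 1·-1556 + -3·-758 + 1·387 = 1105
t_18 = 1·1105 + -3·-1556 + 1·-758 = 5015
t_19 = 1·5015 + -3·1105 + 1·-1556 = 144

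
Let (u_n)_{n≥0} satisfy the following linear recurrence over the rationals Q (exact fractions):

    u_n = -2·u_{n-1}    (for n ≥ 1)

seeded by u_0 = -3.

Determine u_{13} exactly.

24576

u_1 = -2·-3 = 6
u_2 = -2·6 = -12
u_3 = -2·-12 = 24
u_4 = -2·24 = -48
u_5 = -2·-48 = 96
u_6 = -2·96 = -192
u_7 = -2·-192 = 384
u_8 = -2·384 = -768
u_9 = -2·-768 = 1536
u_10 = -2·1536 = -3072
u_11 = -2·-3072 = 6144
u_12 = -2·6144 = -12288
u_13 = -2·-12288 = 24576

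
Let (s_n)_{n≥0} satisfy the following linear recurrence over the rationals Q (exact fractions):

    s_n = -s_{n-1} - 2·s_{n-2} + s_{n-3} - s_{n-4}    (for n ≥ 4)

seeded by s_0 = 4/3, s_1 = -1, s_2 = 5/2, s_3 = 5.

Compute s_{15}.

s_4 = -1·5 + -2·5/2 + 1·-1 + -1·4/3 = -37/3
s_5 = -1·-37/3 + -2·5 + 1·5/2 + -1·-1 = 35/6
s_6 = -1·35/6 + -2·-37/3 + 1·5 + -1·5/2 = 64/3
s_7 = -1·64/3 + -2·35/6 + 1·-37/3 + -1·5 = -151/3
s_8 = -1·-151/3 + -2·64/3 + 1·35/6 + -1·-37/3 = 155/6
s_9 = -1·155/6 + -2·-151/3 + 1·64/3 + -1·35/6 = 271/3
s_10 = -1·271/3 + -2·155/6 + 1·-151/3 + -1·64/3 = -641/3
s_11 = -1·-641/3 + -2·271/3 + 1·155/6 + -1·-151/3 = 655/6
s_12 = -1·655/6 + -2·-641/3 + 1·271/3 + -1·155/6 = 1148/3
s_13 = -1·1148/3 + -2·655/6 + 1·-641/3 + -1·271/3 = -905
s_14 = -1·-905 + -2·1148/3 + 1·655/6 + -1·-641/3 = 925/2
s_15 = -1·925/2 + -2·-905 + 1·1148/3 + -1·655/6 = 1621

1621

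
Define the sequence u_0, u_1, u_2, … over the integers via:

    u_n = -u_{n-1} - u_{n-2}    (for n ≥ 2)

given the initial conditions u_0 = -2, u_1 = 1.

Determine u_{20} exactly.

1

u_2 = -1·1 + -1·-2 = 1
u_3 = -1·1 + -1·1 = -2
u_4 = -1·-2 + -1·1 = 1
(u_3, u_4) = (-2, 1) = (u_0, u_1), so the sequence has period 3.
20 ≡ 2 (mod 3), hence u_20 = u_2 = 1.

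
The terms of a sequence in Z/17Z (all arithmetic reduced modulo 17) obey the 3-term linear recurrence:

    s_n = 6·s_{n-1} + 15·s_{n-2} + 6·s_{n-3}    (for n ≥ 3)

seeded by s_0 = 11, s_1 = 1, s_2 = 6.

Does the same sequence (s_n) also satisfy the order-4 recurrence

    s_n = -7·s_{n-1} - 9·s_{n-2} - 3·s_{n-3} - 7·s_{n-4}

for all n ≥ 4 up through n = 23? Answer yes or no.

yes

Terms s_0..s_23: 11, 1, 6, 15, 16, 0, 7, 2, 15, 9, 2, 16, 10, 6, 10, 6, 1, 3, 1, 6, 1, 0, 0, 6
n=4: candidate gives 16, actual s_4 = 16 ✓
n=5: candidate gives 0, actual s_5 = 0 ✓
n=6: candidate gives 7, actual s_6 = 7 ✓
n=7: candidate gives 2, actual s_7 = 2 ✓
n=8: candidate gives 15, actual s_8 = 15 ✓
n=9: candidate gives 9, actual s_9 = 9 ✓
n=10: candidate gives 2, actual s_10 = 2 ✓
n=11: candidate gives 16, actual s_11 = 16 ✓
n=12: candidate gives 10, actual s_12 = 10 ✓
n=13: candidate gives 6, actual s_13 = 6 ✓
n=14: candidate gives 10, actual s_14 = 10 ✓
n=15: candidate gives 6, actual s_15 = 6 ✓
n=16: candidate gives 1, actual s_16 = 1 ✓
n=17: candidate gives 3, actual s_17 = 3 ✓
n=18: candidate gives 1, actual s_18 = 1 ✓
n=19: candidate gives 6, actual s_19 = 6 ✓
n=20: candidate gives 1, actual s_20 = 1 ✓
n=21: candidate gives 0, actual s_21 = 0 ✓
n=22: candidate gives 0, actual s_22 = 0 ✓
n=23: candidate gives 6, actual s_23 = 6 ✓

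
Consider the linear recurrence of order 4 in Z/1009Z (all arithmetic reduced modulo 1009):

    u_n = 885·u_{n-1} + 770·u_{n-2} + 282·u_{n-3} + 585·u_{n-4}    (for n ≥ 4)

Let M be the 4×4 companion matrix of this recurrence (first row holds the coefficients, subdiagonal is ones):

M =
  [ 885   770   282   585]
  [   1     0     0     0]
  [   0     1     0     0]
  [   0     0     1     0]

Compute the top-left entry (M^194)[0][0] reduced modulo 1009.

412

(M^194)[0][0] is the top entry after applying M 194 times to the unit state (1, 0, 0, 0). Equivalently it is h_{197} for the auxiliary sequence (h_n) obeying the same recurrence with h_3 = 1 and h_i = 0 for 0 ≤ i < 3:
h_4 = 885·1 + 770·0 + 282·0 + 585·0 = 885
h_5 = 885·885 + 770·1 + 282·0 + 585·0 = 2
h_6 = 885·2 + 770·885 + 282·1 + 585·0 = 409
h_7 = 885·409 + 770·2 + 282·885 + 585·1 = 188
h_8 = 885·188 + 770·409 + 282·2 + 585·885 = 689
h_9 = 885·689 + 770·188 + 282·409 + 585·2 = 266
Continuing the recurrence:
  h_10 = 789;  h_11 = 599;  h_12 = 313;  h_13 = 389;  h_14 = 922;  h_15 = 321
  h_16 = 353;  h_17 = 811;  h_18 = 1001;  h_19 = 657;  h_20 = 483;  h_21 = 996
  h_22 = 175;  h_23 = 485;  h_24 = 349;  h_25 = 607;  h_26 = 755;  h_27 = 172
  h_28 = 18;  h_29 = 994;  h_30 = 390;  h_31 = 381;  h_32 = 43;  h_33 = 778
  h_34 = 809;  h_35 = 212;  h_36 = 696;  h_37 = 427;  h_38 = 967;  h_39 = 458
  h_40 = 536;  h_41 = 476;  h_42 = 196;  h_43 = 512;  h_44 = 454;  h_45 = 691
  h_46 = 278;  h_47 = 902;  h_48 = 651;  h_49 = 673;  h_50 = 369;  h_51 = 149
  h_52 = 823;  h_53 = 896;  h_54 = 532;  h_55 = 797;  h_56 = 624;  h_57 = 707
  h_58 = 506;  h_59 = 842;  h_60 = 48;  h_61 = 992;  h_62 = 419;  h_63 = 127
  h_64 = 225;  h_65 = 519;  h_66 = 349;  h_67 = 698;  h_68 = 57;  h_69 = 109
  h_70 = 532;  h_71 = 424;  h_72 = 394;  h_73 = 30;  h_74 = 941;  h_75 = 197
  h_76 = 722;  h_77 = 1005;  h_78 = 107;  h_79 = 810;  h_80 = 601;  h_81 = 871
  h_82 = 21;  h_83 = 707;  h_84 = 20;  h_85 = 944;  h_86 = 22;  h_87 = 190
  h_88 = 876;  h_89 = 810;  h_90 = 824;  h_91 = 867;  h_92 = 548;  h_93 = 210
  h_94 = 446;  h_95 = 278;  h_96 = 610;  h_97 = 595;  h_98 = 674;  h_99 = 906
  h_100 = 978;  h_101 = 555;  h_102 = 124;  h_103 = 926;  h_104 = 978;  h_105 = 913
  h_106 = 844;  h_107 = 233;  h_108 = 651;  h_109 = 32;  h_110 = 325;  h_111 = 518
  h_112 = 747;  h_113 = 894;  h_114 = 398;  h_115 = 434;  h_116 = 350;  h_117 = 753
  h_118 = 612;  h_119 = 880;  h_120 = 268;  h_121 = 243;  h_122 = 433;  h_123 = 341
  h_124 = 833;  h_125 = 768;  h_126 = 662;  h_127 = 248;  h_128 = 321;  h_129 = 100
  h_130 = 811;  h_131 = 148;  h_132 = 777;  h_133 = 96;  h_134 = 729;  h_135 = 644
  h_136 = 505;  h_137 = 806;  h_138 = 987;  h_139 = 310;  h_140 = 170;  h_141 = 842
  h_142 = 142;  h_143 = 354;  h_144 = 756;  h_145 = 105;  h_146 = 293;  h_147 = 660
  h_148 = 150;  h_149 = 1008;  h_150 = 937;  h_151 = 670;  h_152 = 407;  h_153 = 583
  h_154 = 462;  h_155 = 336;  h_156 = 187;  h_157 = 571;  h_158 = 302;  h_159 = 711
  h_160 = 94;  h_161 = 499;  h_162 = 220;  h_163 = 265;  h_164 = 287;  h_165 = 764
  h_166 = 750;  h_167 = 723;  h_168 = 424;  h_169 = 206;  h_170 = 157;  h_171 = 600
  h_172 = 481;  h_173 = 82;  h_174 = 712;  h_175 = 381;  h_176 = 323;  h_177 = 599
  h_178 = 168;  h_179 = 646;  h_180 = 502;  h_181 = 538;  h_182 = 934;  h_183 = 628
  h_184 = 1;  h_185 = 86;  h_186 = 229;  h_187 = 877;  h_188 = 600;  h_189 = 397
  h_190 = 977;  h_191 = 56;  h_192 = 527;  h_193 = 202;  h_194 = 448;  h_195 = 860
h_196 = 885·860 + 770·448 + 282·202 + 585·527 = 197
h_197 = 885·197 + 770·860 + 282·448 + 585·202 = 412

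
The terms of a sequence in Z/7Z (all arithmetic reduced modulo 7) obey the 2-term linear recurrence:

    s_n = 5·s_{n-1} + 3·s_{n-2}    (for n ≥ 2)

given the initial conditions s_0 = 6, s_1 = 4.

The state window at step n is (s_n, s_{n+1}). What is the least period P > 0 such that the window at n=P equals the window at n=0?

n=0: window = (6, 4)
n=1: window = (4, 3)
n=2: window = (3, 6)
n=3: window = (6, 4)
window at n=3 equals window at n=0 → period = 3

3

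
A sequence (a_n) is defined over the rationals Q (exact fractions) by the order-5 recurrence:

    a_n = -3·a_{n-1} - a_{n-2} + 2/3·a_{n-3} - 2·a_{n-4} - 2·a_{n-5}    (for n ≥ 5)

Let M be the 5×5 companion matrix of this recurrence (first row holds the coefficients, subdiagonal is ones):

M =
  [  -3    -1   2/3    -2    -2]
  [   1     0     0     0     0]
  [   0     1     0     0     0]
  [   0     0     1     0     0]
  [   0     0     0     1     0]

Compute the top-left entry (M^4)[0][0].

49

(M^4)[0][0] is the top entry after applying M 4 times to the unit state (1, 0, 0, 0, 0). Equivalently it is h_{8} for the auxiliary sequence (h_n) obeying the same recurrence with h_4 = 1 and h_i = 0 for 0 ≤ i < 4:
h_5 = -3·1 + -1·0 + 2/3·0 + -2·0 + -2·0 = -3
h_6 = -3·-3 + -1·1 + 2/3·0 + -2·0 + -2·0 = 8
h_7 = -3·8 + -1·-3 + 2/3·1 + -2·0 + -2·0 = -61/3
h_8 = -3·-61/3 + -1·8 + 2/3·-3 + -2·1 + -2·0 = 49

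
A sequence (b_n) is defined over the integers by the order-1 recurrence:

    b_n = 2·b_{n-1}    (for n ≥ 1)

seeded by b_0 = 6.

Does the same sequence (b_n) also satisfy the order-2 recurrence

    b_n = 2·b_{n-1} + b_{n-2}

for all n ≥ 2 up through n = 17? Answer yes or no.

Terms b_0..b_17: 6, 12, 24, 48, 96, 192, 384, 768, 1536, 3072, 6144, 12288, 24576, 49152, 98304, 196608, 393216, 786432
n=2: candidate gives 30, actual b_2 = 24 ✗

no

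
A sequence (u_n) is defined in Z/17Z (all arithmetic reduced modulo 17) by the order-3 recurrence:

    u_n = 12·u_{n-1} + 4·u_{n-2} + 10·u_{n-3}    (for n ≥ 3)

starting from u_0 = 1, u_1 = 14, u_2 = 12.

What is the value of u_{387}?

u_3 = 12·12 + 4·14 + 10·1 = 6
u_4 = 12·6 + 4·12 + 10·14 = 5
u_5 = 12·5 + 4·6 + 10·12 = 0
u_6 = 12·0 + 4·5 + 10·6 = 12
u_7 = 12·12 + 4·0 + 10·5 = 7
u_8 = 12·7 + 4·12 + 10·0 = 13
u_9 = 12·13 + 4·7 + 10·12 = 15
u_10 = 12·15 + 4·13 + 10·7 = 13
u_11 = 12·13 + 4·15 + 10·13 = 6
u_12 = 12·6 + 4·13 + 10·15 = 2
u_13 = 12·2 + 4·6 + 10·13 = 8
u_14 = 12·8 + 4·2 + 10·6 = 11
u_15 = 12·11 + 4·8 + 10·2 = 14
u_16 = 12·14 + 4·11 + 10·8 = 3
u_17 = 12·3 + 4·14 + 10·11 = 15
u_18 = 12·15 + 4·3 + 10·14 = 9
u_19 = 12·9 + 4·15 + 10·3 = 11
u_20 = 12·11 + 4·9 + 10·15 = 12
u_21 = 12·12 + 4·11 + 10·9 = 6
u_22 = 12·6 + 4·12 + 10·11 = 9
u_23 = 12·9 + 4·6 + 10·12 = 14
u_24 = 12·14 + 4·9 + 10·6 = 9
u_25 = 12·9 + 4·14 + 10·9 = 16
u_26 = 12·16 + 4·9 + 10·14 = 11
u_27 = 12·11 + 4·16 + 10·9 = 14
u_28 = 12·14 + 4·11 + 10·16 = 15
u_29 = 12·15 + 4·14 + 10·11 = 6
u_30 = 12·6 + 4·15 + 10·14 = 0
u_31 = 12·0 + 4·6 + 10·15 = 4
u_32 = 12·4 + 4·0 + 10·6 = 6
u_33 = 12·6 + 4·4 + 10·0 = 3
u_34 = 12·3 + 4·6 + 10·4 = 15
u_35 = 12·15 + 4·3 + 10·6 = 14
u_36 = 12·14 + 4·15 + 10·3 = 3
u_37 = 12·3 + 4·14 + 10·15 = 4
u_38 = 12·4 + 4·3 + 10·14 = 13
u_39 = 12·13 + 4·4 + 10·3 = 15
u_40 = 12·15 + 4·13 + 10·4 = 0
u_41 = 12·0 + 4·15 + 10·13 = 3
u_42 = 12·3 + 4·0 + 10·15 = 16
u_43 = 12·16 + 4·3 + 10·0 = 0
u_44 = 12·0 + 4·16 + 10·3 = 9
u_45 = 12·9 + 4·0 + 10·16 = 13
u_46 = 12·13 + 4·9 + 10·0 = 5
u_47 = 12·5 + 4·13 + 10·9 = 15
u_48 = 12·15 + 4·5 + 10·13 = 7
u_49 = 12·7 + 4·15 + 10·5 = 7
u_50 = 12·7 + 4·7 + 10·15 = 7
u_51 = 12·7 + 4·7 + 10·7 = 12
u_52 = 12·12 + 4·7 + 10·7 = 4
u_53 = 12·4 + 4·12 + 10·7 = 13
u_54 = 12·13 + 4·4 + 10·12 = 3
u_55 = 12·3 + 4·13 + 10·4 = 9
u_56 = 12·9 + 4·3 + 10·13 = 12
u_57 = 12·12 + 4·9 + 10·3 = 6
u_58 = 12·6 + 4·12 + 10·9 = 6
u_59 = 12·6 + 4·6 + 10·12 = 12
u_60 = 12·12 + 4·6 + 10·6 = 7
u_61 = 12·7 + 4·12 + 10·6 = 5
u_62 = 12·5 + 4·7 + 10·12 = 4
u_63 = 12·4 + 4·5 + 10·7 = 2
u_64 = 12·2 + 4·4 + 10·5 = 5
u_65 = 12·5 + 4·2 + 10·4 = 6
u_66 = 12·6 + 4·5 + 10·2 = 10
u_67 = 12·10 + 4·6 + 10·5 = 7
u_68 = 12·7 + 4·10 + 10·6 = 14
u_69 = 12·14 + 4·7 + 10·10 = 7
u_70 = 12·7 + 4·14 + 10·7 = 6
u_71 = 12·6 + 4·7 + 10·14 = 2
u_72 = 12·2 + 4·6 + 10·7 = 16
u_73 = 12·16 + 4·2 + 10·6 = 5
u_74 = 12·5 + 4·16 + 10·2 = 8
u_75 = 12·8 + 4·5 + 10·16 = 4
u_76 = 12·4 + 4·8 + 10·5 = 11
u_77 = 12·11 + 4·4 + 10·8 = 7
u_78 = 12·7 + 4·11 + 10·4 = 15
u_79 = 12·15 + 4·7 + 10·11 = 12
u_80 = 12·12 + 4·15 + 10·7 = 2
u_81 = 12·2 + 4·12 + 10·15 = 1
u_82 = 12·1 + 4·2 + 10·12 = 4
u_83 = 12·4 + 4·1 + 10·2 = 4
u_84 = 12·4 + 4·4 + 10·1 = 6
u_85 = 12·6 + 4·4 + 10·4 = 9
u_86 = 12·9 + 4·6 + 10·4 = 2
u_87 = 12·2 + 4·9 + 10·6 = 1
u_88 = 12·1 + 4·2 + 10·9 = 8
u_89 = 12·8 + 4·1 + 10·2 = 1
u_90 = 12·1 + 4·8 + 10·1 = 3
u_91 = 12·3 + 4·1 + 10·8 = 1
u_92 = 12·1 + 4·3 + 10·1 = 0
u_93 = 12·0 + 4·1 + 10·3 = 0
u_94 = 12·0 + 4·0 + 10·1 = 10
u_95 = 12·10 + 4·0 + 10·0 = 1
u_96 = 12·1 + 4·10 + 10·0 = 1
u_97 = 12·1 + 4·1 + 10·10 = 14
u_98 = 12·14 + 4·1 + 10·1 = 12
(u_96, u_97, u_98) = (1, 14, 12) = (u_0, u_1, u_2), so the sequence has period 96.
387 ≡ 3 (mod 96), hence u_387 = u_3 = 6.

6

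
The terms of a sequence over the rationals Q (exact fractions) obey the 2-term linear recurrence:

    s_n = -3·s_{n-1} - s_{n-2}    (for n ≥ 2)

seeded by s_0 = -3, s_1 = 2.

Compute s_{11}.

15127

s_2 = -3·2 + -1·-3 = -3
s_3 = -3·-3 + -1·2 = 7
s_4 = -3·7 + -1·-3 = -18
s_5 = -3·-18 + -1·7 = 47
s_6 = -3·47 + -1·-18 = -123
s_7 = -3·-123 + -1·47 = 322
s_8 = -3·322 + -1·-123 = -843
s_9 = -3·-843 + -1·322 = 2207
s_10 = -3·2207 + -1·-843 = -5778
s_11 = -3·-5778 + -1·2207 = 15127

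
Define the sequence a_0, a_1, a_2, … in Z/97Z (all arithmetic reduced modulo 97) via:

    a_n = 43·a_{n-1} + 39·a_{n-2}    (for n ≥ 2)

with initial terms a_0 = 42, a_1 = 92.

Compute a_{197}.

a_2 = 43·92 + 39·42 = 65
a_3 = 43·65 + 39·92 = 78
a_4 = 43·78 + 39·65 = 69
a_5 = 43·69 + 39·78 = 92
a_6 = 43·92 + 39·69 = 51
a_7 = 43·51 + 39·92 = 58
a_8 = 43·58 + 39·51 = 21
a_9 = 43·21 + 39·58 = 61
a_10 = 43·61 + 39·21 = 47
a_11 = 43·47 + 39·61 = 35
a_12 = 43·35 + 39·47 = 40
a_13 = 43·40 + 39·35 = 78
a_14 = 43·78 + 39·40 = 64
a_15 = 43·64 + 39·78 = 71
a_16 = 43·71 + 39·64 = 20
a_17 = 43·20 + 39·71 = 40
a_18 = 43·40 + 39·20 = 75
a_19 = 43·75 + 39·40 = 32
a_20 = 43·32 + 39·75 = 33
a_21 = 43·33 + 39·32 = 48
a_22 = 43·48 + 39·33 = 53
a_23 = 43·53 + 39·48 = 77
a_24 = 43·77 + 39·53 = 43
a_25 = 43·43 + 39·77 = 2
a_26 = 43·2 + 39·43 = 17
a_27 = 43·17 + 39·2 = 33
a_28 = 43·33 + 39·17 = 45
a_29 = 43·45 + 39·33 = 21
a_30 = 43·21 + 39·45 = 39
a_31 = 43·39 + 39·21 = 71
a_32 = 43·71 + 39·39 = 15
a_33 = 43·15 + 39·71 = 19
a_34 = 43·19 + 39·15 = 44
a_35 = 43·44 + 39·19 = 14
a_36 = 43·14 + 39·44 = 87
a_37 = 43·87 + 39·14 = 19
a_38 = 43·19 + 39·87 = 39
a_39 = 43·39 + 39·19 = 90
a_40 = 43·90 + 39·39 = 56
a_41 = 43·56 + 39·90 = 1
a_42 = 43·1 + 39·56 = 93
a_43 = 43·93 + 39·1 = 61
a_44 = 43·61 + 39·93 = 42
a_45 = 43·42 + 39·61 = 14
a_46 = 43·14 + 39·42 = 9
a_47 = 43·9 + 39·14 = 60
a_48 = 43·60 + 39·9 = 21
a_49 = 43·21 + 39·60 = 42
a_50 = 43·42 + 39·21 = 6
a_51 = 43·6 + 39·42 = 53
a_52 = 43·53 + 39·6 = 88
a_53 = 43·88 + 39·53 = 31
a_54 = 43·31 + 39·88 = 12
a_55 = 43·12 + 39·31 = 76
a_56 = 43·76 + 39·12 = 50
a_57 = 43·50 + 39·76 = 70
a_58 = 43·70 + 39·50 = 13
a_59 = 43·13 + 39·70 = 88
a_60 = 43·88 + 39·13 = 23
a_61 = 43·23 + 39·88 = 56
a_62 = 43·56 + 39·23 = 7
a_63 = 43·7 + 39·56 = 60
a_64 = 43·60 + 39·7 = 40
a_65 = 43·40 + 39·60 = 83
a_66 = 43·83 + 39·40 = 85
a_67 = 43·85 + 39·83 = 5
a_68 = 43·5 + 39·85 = 38
a_69 = 43·38 + 39·5 = 83
a_70 = 43·83 + 39·38 = 7
a_71 = 43·7 + 39·83 = 46
a_72 = 43·46 + 39·7 = 20
a_73 = 43·20 + 39·46 = 35
a_74 = 43·35 + 39·20 = 54
a_75 = 43·54 + 39·35 = 1
a_76 = 43·1 + 39·54 = 15
a_77 = 43·15 + 39·1 = 5
a_78 = 43·5 + 39·15 = 24
a_79 = 43·24 + 39·5 = 63
a_80 = 43·63 + 39·24 = 56
a_81 = 43·56 + 39·63 = 15
a_82 = 43·15 + 39·56 = 16
a_83 = 43·16 + 39·15 = 12
a_84 = 43·12 + 39·16 = 73
a_85 = 43·73 + 39·12 = 18
a_86 = 43·18 + 39·73 = 32
a_87 = 43·32 + 39·18 = 41
a_88 = 43·41 + 39·32 = 4
a_89 = 43·4 + 39·41 = 25
a_90 = 43·25 + 39·4 = 67
a_91 = 43·67 + 39·25 = 73
a_92 = 43·73 + 39·67 = 29
a_93 = 43·29 + 39·73 = 20
a_94 = 43·20 + 39·29 = 51
a_95 = 43·51 + 39·20 = 63
a_96 = 43·63 + 39·51 = 42
a_97 = 43·42 + 39·63 = 92
(a_96, a_97) = (42, 92) = (a_0, a_1), so the sequence has period 96.
197 ≡ 5 (mod 96), hence a_197 = a_5 = 92.

92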